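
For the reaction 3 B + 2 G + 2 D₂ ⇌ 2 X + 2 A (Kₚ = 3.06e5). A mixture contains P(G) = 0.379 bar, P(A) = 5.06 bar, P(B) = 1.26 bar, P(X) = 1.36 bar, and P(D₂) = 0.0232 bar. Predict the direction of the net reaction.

no net change (already at equilibrium)

Qₚ = P(X)²·P(A)² / (P(B)³·P(G)²·P(D₂)²) = (1.36)²·(5.06)² / ((1.26)³·(0.379)²·(0.0232)²) = 3.06e5
Qₚ = 3.06e5 = Kₚ, so the system is already at equilibrium.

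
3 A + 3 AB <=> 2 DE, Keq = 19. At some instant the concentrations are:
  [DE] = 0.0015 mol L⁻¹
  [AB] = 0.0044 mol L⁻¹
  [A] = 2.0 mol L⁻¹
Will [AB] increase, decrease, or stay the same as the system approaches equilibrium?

decrease

Q = [DE]² / ([A]³·[AB]³) = (0.0015)² / ((2.0)³·(0.0044)³) = 3.3
Q = 3.3 < Keq = 19: net forward reaction.
AB is a reactant, so it decreases.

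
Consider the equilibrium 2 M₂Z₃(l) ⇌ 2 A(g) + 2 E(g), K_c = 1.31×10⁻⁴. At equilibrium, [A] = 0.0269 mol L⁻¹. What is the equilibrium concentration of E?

(M₂Z₃ is a pure liquid — omitted from K_c.)
At equilibrium, K_c = [A]²·[E]² = 1.31×10⁻⁴.
(0.0269)²·([E])² = 1.31×10⁻⁴
[E]² = 0.181 ⇒ [E] = 0.425 mol L⁻¹

[E] = 0.425 mol L⁻¹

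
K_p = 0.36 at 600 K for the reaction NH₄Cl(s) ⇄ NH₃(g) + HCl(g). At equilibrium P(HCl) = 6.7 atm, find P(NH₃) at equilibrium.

P(NH₃) = 0.054 atm

(NH₄Cl is a pure solid — omitted from K_p.)
At equilibrium, K_p = P(NH₃)·P(HCl) = 0.36.
(P(NH₃))·(6.7) = 0.36
P(NH₃) = 0.0537 = 0.054 atm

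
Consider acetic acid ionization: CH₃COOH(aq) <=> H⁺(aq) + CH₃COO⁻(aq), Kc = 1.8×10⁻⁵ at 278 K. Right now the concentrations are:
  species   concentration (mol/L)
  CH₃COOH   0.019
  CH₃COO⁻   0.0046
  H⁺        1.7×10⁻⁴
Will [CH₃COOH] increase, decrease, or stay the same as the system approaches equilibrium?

Qc = [H⁺]·[CH₃COO⁻] / [CH₃COOH] = (1.7×10⁻⁴)·(0.0046) / (0.019) = 4.1×10⁻⁵
Qc = 4.1×10⁻⁵ > Kc = 1.8×10⁻⁵: net reverse reaction.
CH₃COOH is a reactant, so it increases.

increase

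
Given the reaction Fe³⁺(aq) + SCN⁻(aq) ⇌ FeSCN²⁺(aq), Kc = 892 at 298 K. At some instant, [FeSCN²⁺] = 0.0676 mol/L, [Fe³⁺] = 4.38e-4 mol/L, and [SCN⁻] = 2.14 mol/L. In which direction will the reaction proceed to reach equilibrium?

Qc = [FeSCN²⁺] / ([Fe³⁺]·[SCN⁻]) = (0.0676) / ((4.38e-4)·(2.14)) = 72.1
Qc = 72.1 < Kc = 892, so the forward reaction proceeds.

to the right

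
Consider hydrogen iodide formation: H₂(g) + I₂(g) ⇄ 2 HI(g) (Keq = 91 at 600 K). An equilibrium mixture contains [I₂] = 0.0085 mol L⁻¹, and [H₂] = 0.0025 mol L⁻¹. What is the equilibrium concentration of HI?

At equilibrium, Keq = [HI]² / ([H₂]·[I₂]) = 91.
([HI])² / ((0.0025)·(0.0085)) = 91
[HI]² = 0.00193 ⇒ [HI] = 0.044 mol L⁻¹

[HI] = 0.044 mol L⁻¹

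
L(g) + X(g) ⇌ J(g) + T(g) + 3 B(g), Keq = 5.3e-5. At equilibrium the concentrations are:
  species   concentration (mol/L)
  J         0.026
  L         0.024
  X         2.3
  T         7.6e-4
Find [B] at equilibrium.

[B] = 0.53 mol/L

At equilibrium, Keq = [J]·[T]·[B]³ / ([L]·[X]) = 5.3e-5.
(0.026)·(7.6e-4)·([B])³ / ((0.024)·(2.3)) = 5.3e-5
[B]³ = 0.148 ⇒ [B] = 0.53 mol/L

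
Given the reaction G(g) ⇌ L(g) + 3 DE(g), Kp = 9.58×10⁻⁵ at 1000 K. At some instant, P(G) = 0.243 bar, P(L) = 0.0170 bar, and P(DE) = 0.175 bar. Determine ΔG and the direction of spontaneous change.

Qp = P(L)·P(DE)³ / P(G) = (0.0170)·(0.175)³ / (0.243) = 3.75×10⁻⁴
ΔG = RT ln(Qp/Kp) = (8.314 J mol⁻¹ K⁻¹)(1000 K) × ln(3.75×10⁻⁴/9.58×10⁻⁵)
   = (8.314 kJ/mol)(1.365) = 11.3 kJ/mol
ΔG > 0, so the forward reaction is non-spontaneous (proceeds in reverse).

ΔG = 11.3 kJ/mol; the forward reaction is non-spontaneous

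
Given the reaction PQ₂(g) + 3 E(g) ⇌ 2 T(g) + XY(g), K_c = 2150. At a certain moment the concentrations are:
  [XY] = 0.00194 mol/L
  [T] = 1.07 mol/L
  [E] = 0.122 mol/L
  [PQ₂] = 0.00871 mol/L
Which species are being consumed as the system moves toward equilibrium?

Q_c = [T]²·[XY] / ([PQ₂]·[E]³) = (1.07)²·(0.00194) / ((0.00871)·(0.122)³) = 140
Q_c = 140 < K_c = 2150: net forward reaction.

PQ₂, E (reactants)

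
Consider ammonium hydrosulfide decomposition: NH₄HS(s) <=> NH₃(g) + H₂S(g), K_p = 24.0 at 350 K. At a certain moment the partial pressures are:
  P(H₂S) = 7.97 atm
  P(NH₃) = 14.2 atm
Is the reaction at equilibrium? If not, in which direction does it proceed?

toward reactants

(NH₄HS is a pure solid — omitted from Q_p.)
Q_p = P(NH₃)·P(H₂S) = (14.2)·(7.97) = 113
Q_p = 113 > K_p = 24.0, so the reverse reaction proceeds.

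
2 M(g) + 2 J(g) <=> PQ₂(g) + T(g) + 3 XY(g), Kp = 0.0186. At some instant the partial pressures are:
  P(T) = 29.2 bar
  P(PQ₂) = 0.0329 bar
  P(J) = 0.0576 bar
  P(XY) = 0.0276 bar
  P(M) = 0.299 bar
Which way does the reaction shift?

Qp = P(PQ₂)·P(T)·P(XY)³ / (P(M)²·P(J)²) = (0.0329)·(29.2)·(0.0276)³ / ((0.299)²·(0.0576)²) = 0.0681
Qp = 0.0681 > Kp = 0.0186, so the reverse reaction proceeds.

in the reverse direction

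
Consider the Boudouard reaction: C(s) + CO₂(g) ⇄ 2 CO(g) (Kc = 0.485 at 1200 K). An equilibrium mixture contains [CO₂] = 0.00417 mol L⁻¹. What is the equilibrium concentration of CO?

(C is a pure solid — omitted from Kc.)
At equilibrium, Kc = [CO]² / [CO₂] = 0.485.
([CO])² / (0.00417) = 0.485
[CO]² = 0.00202 ⇒ [CO] = 0.0450 mol L⁻¹

[CO] = 0.0450 mol L⁻¹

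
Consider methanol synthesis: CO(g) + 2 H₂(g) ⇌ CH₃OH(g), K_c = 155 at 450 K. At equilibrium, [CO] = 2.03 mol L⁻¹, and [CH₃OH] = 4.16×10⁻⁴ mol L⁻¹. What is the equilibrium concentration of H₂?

[H₂] = 0.00115 mol L⁻¹

At equilibrium, K_c = [CH₃OH] / ([CO]·[H₂]²) = 155.
(4.16×10⁻⁴) / ((2.03)·([H₂])²) = 155
[H₂]² = 1.32×10⁻⁶ ⇒ [H₂] = 0.00115 mol L⁻¹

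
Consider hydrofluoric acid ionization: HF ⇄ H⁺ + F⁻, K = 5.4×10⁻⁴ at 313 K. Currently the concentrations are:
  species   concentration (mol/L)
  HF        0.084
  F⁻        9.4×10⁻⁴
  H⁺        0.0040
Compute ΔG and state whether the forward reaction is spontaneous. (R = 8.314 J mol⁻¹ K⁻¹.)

Q = [H⁺]·[F⁻] / [HF] = (0.0040)·(9.4×10⁻⁴) / (0.084) = 4.48×10⁻⁵
ΔG = RT ln(Q/K) = (8.314 J mol⁻¹ K⁻¹)(313 K) × ln(4.48×10⁻⁵/5.4×10⁻⁴)
   = (2.602 kJ/mol)(-2.489) = -6.48 kJ/mol
ΔG < 0, so the forward reaction is spontaneous (proceeds forward).

ΔG = -6.48 kJ/mol; the forward reaction is spontaneous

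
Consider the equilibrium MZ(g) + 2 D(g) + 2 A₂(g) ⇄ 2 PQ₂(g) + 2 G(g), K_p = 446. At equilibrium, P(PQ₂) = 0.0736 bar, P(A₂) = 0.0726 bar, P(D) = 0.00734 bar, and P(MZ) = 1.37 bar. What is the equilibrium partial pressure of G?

P(G) = 0.179 bar

At equilibrium, K_p = P(PQ₂)²·P(G)² / (P(MZ)·P(D)²·P(A₂)²) = 446.
(0.0736)²·(P(G))² / ((1.37)·(0.00734)²·(0.0726)²) = 446
P(G)² = 0.0320 ⇒ P(G) = 0.179 bar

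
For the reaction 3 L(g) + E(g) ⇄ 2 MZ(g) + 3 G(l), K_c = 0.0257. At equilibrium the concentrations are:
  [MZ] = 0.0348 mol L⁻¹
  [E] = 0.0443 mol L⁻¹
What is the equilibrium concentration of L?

[L] = 1.02 mol L⁻¹

(G is a pure liquid — omitted from K_c.)
At equilibrium, K_c = [MZ]² / ([L]³·[E]) = 0.0257.
(0.0348)² / (([L])³·(0.0443)) = 0.0257
[L]³ = 1.06 ⇒ [L] = 1.02 mol L⁻¹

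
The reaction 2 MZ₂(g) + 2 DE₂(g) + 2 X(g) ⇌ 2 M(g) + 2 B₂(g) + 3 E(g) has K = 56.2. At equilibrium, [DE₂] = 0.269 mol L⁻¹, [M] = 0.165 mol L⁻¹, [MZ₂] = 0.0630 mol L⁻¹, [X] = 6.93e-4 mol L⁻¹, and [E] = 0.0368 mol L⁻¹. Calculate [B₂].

At equilibrium, K = [M]²·[B₂]²·[E]³ / ([MZ₂]²·[DE₂]²·[X]²) = 56.2.
(0.165)²·([B₂])²·(0.0368)³ / ((0.0630)²·(0.269)²·(6.93e-4)²) = 56.2
[B₂]² = 0.00571 ⇒ [B₂] = 0.0756 mol L⁻¹

[B₂] = 0.0756 mol L⁻¹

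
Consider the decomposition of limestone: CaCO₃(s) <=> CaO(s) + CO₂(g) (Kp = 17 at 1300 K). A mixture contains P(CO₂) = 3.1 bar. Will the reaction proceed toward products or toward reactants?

to the right

(CaCO₃, CaO are pure solids — omitted from Qp.)
Qp = P(CO₂) = 3.1
Qp = 3.1 < Kp = 17, so the forward reaction proceeds.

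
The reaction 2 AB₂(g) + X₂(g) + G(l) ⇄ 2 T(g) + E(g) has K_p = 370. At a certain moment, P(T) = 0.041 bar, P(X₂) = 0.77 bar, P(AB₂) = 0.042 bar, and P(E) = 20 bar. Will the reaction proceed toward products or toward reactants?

toward products

(G is a pure liquid — omitted from Q_p.)
Q_p = P(T)²·P(E) / (P(AB₂)²·P(X₂)) = (0.041)²·(20) / ((0.042)²·(0.77)) = 25
Q_p = 25 < K_p = 370, so the forward reaction proceeds.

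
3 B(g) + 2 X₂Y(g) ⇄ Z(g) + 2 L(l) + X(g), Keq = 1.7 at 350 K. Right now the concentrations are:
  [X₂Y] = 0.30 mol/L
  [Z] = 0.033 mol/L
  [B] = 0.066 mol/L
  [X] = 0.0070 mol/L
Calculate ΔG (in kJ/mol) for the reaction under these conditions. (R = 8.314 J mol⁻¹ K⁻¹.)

(L is a pure liquid — omitted from Q.)
Q = [Z]·[X] / ([B]³·[X₂Y]²) = (0.033)·(0.0070) / ((0.066)³·(0.30)²) = 8.93
ΔG = RT ln(Q/Keq) = (8.314 J mol⁻¹ K⁻¹)(350 K) × ln(8.93/1.7)
   = (2.910 kJ/mol)(1.659) = 4.83 kJ/mol
ΔG > 0, so the forward reaction is non-spontaneous (proceeds in reverse).

ΔG = 4.83 kJ/mol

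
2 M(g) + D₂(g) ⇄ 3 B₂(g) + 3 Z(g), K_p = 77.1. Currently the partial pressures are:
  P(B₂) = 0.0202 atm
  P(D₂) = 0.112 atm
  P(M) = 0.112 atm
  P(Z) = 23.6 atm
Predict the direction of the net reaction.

Q_p = P(B₂)³·P(Z)³ / (P(M)²·P(D₂)) = (0.0202)³·(23.6)³ / ((0.112)²·(0.112)) = 77.1
Q_p = 77.1 = K_p, so the system is already at equilibrium.

neither direction; the system is at equilibrium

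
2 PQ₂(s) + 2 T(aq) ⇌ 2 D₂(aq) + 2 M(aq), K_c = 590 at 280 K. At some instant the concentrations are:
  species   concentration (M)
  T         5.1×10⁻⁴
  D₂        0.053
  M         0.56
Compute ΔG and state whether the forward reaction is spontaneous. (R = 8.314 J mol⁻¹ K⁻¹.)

ΔG = 4.07 kJ/mol; the forward reaction is non-spontaneous

(PQ₂ is a pure solid — omitted from Q_c.)
Q_c = [D₂]²·[M]² / [T]² = (0.053)²·(0.56)² / (5.1×10⁻⁴)² = 3390
ΔG = RT ln(Q_c/K_c) = (8.314 J mol⁻¹ K⁻¹)(280 K) × ln(3390/590)
   = (2.328 kJ/mol)(1.748) = 4.07 kJ/mol
ΔG > 0, so the forward reaction is non-spontaneous (proceeds in reverse).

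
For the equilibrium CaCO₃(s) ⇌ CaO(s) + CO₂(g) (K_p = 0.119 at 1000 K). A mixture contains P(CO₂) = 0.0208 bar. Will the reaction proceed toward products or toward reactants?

(CaCO₃, CaO are pure solids — omitted from Q_p.)
Q_p = P(CO₂) = 0.0208
Q_p = 0.0208 < K_p = 0.119, so the forward reaction proceeds.

toward products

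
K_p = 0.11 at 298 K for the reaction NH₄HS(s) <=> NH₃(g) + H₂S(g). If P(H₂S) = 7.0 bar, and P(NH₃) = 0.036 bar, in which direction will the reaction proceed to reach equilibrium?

(NH₄HS is a pure solid — omitted from Q_p.)
Q_p = P(NH₃)·P(H₂S) = (0.036)·(7.0) = 0.25
Q_p = 0.25 > K_p = 0.11, so the reverse reaction proceeds.

to the left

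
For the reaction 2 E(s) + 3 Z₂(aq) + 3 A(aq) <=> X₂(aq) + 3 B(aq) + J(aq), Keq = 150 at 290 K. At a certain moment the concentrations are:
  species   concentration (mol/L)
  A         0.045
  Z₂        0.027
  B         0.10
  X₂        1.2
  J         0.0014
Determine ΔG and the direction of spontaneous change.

(E is a pure solid — omitted from Q.)
Q = [X₂]·[B]³·[J] / ([Z₂]³·[A]³) = (1.2)·(0.10)³·(0.0014) / ((0.027)³·(0.045)³) = 937
ΔG = RT ln(Q/Keq) = (8.314 J mol⁻¹ K⁻¹)(290 K) × ln(937/150)
   = (2.411 kJ/mol)(1.832) = 4.42 kJ/mol
ΔG > 0, so the forward reaction is non-spontaneous (proceeds in reverse).

ΔG = 4.42 kJ/mol; the forward reaction is non-spontaneous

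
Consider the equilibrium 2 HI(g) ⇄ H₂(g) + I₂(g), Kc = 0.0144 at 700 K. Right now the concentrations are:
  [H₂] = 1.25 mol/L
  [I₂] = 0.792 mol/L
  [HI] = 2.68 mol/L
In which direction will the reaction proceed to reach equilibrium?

reverse (toward reactants)

Qc = [H₂]·[I₂] / [HI]² = (1.25)·(0.792) / (2.68)² = 0.138
Qc = 0.138 > Kc = 0.0144, so the reverse reaction proceeds.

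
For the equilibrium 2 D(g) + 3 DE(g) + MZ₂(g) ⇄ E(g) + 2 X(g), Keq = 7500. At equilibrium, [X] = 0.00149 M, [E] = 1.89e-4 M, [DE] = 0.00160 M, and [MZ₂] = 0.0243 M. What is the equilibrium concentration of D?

[D] = 0.0237 M

At equilibrium, Keq = [E]·[X]² / ([D]²·[DE]³·[MZ₂]) = 7500.
(1.89e-4)·(0.00149)² / (([D])²·(0.00160)³·(0.0243)) = 7500
[D]² = 5.62e-4 ⇒ [D] = 0.0237 M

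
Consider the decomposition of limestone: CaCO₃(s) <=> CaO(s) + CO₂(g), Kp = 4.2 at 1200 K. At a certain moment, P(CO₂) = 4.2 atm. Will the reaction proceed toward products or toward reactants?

(CaCO₃, CaO are pure solids — omitted from Qp.)
Qp = P(CO₂) = 4.2
Qp = 4.2 = Kp, so the system is already at equilibrium.

neither direction; the system is at equilibrium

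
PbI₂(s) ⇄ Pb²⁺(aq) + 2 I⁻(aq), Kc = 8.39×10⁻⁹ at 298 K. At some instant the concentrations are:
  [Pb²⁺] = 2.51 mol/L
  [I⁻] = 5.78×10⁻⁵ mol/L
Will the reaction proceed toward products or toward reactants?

no net change (already at equilibrium)

(PbI₂ is a pure solid — omitted from Qc.)
Qc = [Pb²⁺]·[I⁻]² = (2.51)·(5.78×10⁻⁵)² = 8.39×10⁻⁹
Qc = 8.39×10⁻⁹ = Kc, so the system is already at equilibrium.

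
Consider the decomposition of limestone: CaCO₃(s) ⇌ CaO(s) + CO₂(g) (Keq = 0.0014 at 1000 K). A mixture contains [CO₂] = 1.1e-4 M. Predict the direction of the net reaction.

toward products

(CaCO₃, CaO are pure solids — omitted from Q.)
Q = [CO₂] = 1.1e-4
Q = 1.1e-4 < Keq = 0.0014, so the forward reaction proceeds.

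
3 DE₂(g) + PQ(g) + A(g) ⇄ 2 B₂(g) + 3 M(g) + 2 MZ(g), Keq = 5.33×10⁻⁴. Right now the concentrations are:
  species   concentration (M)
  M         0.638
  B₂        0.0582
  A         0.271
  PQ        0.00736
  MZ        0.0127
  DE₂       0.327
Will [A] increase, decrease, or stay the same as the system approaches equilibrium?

Q = [B₂]²·[M]³·[MZ]² / ([DE₂]³·[PQ]·[A]) = (0.0582)²·(0.638)³·(0.0127)² / ((0.327)³·(0.00736)·(0.271)) = 0.00203
Q = 0.00203 > Keq = 5.33×10⁻⁴: net reverse reaction.
A is a reactant, so it increases.

increase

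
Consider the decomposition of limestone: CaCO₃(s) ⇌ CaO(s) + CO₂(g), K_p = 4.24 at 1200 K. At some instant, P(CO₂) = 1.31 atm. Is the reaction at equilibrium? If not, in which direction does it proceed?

in the forward direction

(CaCO₃, CaO are pure solids — omitted from Q_p.)
Q_p = P(CO₂) = 1.31
Q_p = 1.31 < K_p = 4.24, so the forward reaction proceeds.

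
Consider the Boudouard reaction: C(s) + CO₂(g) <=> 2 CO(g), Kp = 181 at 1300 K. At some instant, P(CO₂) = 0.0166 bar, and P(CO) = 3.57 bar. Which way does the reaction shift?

toward reactants

(C is a pure solid — omitted from Qp.)
Qp = P(CO)² / P(CO₂) = (3.57)² / (0.0166) = 768
Qp = 768 > Kp = 181, so the reverse reaction proceeds.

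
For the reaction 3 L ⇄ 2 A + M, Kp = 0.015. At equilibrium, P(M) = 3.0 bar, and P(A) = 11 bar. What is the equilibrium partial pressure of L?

P(L) = 29 bar

At equilibrium, Kp = P(A)²·P(M) / P(L)³ = 0.015.
(11)²·(3.0) / (P(L))³ = 0.015
P(L)³ = 24200 ⇒ P(L) = 29 bar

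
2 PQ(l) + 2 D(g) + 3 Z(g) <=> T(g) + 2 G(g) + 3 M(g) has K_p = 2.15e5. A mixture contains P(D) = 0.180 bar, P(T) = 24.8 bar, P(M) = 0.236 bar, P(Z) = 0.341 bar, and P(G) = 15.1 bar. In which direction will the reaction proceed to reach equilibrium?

in the forward direction

(PQ is a pure liquid — omitted from Q_p.)
Q_p = P(T)·P(G)²·P(M)³ / (P(D)²·P(Z)³) = (24.8)·(15.1)²·(0.236)³ / ((0.180)²·(0.341)³) = 57900
Q_p = 57900 < K_p = 2.15e5, so the forward reaction proceeds.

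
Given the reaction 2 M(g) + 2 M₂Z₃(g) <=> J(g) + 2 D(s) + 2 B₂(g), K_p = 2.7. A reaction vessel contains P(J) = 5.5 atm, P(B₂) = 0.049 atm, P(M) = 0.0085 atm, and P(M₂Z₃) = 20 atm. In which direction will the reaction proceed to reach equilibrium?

(D is a pure solid — omitted from Q_p.)
Q_p = P(J)·P(B₂)² / (P(M)²·P(M₂Z₃)²) = (5.5)·(0.049)² / ((0.0085)²·(20)²) = 0.46
Q_p = 0.46 < K_p = 2.7, so the forward reaction proceeds.

to the right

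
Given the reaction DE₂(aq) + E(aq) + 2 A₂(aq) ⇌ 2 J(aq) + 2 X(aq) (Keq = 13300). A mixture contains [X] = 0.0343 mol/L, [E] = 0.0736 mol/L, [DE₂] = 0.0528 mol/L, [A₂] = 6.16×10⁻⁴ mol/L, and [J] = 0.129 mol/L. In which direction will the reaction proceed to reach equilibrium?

neither direction; the system is at equilibrium

Q = [J]²·[X]² / ([DE₂]·[E]·[A₂]²) = (0.129)²·(0.0343)² / ((0.0528)·(0.0736)·(6.16×10⁻⁴)²) = 13300
Q = 13300 = Keq, so the system is already at equilibrium.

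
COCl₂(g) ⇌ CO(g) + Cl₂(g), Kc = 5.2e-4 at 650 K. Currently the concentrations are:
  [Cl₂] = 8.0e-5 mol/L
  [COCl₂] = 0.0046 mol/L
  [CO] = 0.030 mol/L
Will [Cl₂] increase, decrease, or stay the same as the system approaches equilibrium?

Qc = [CO]·[Cl₂] / [COCl₂] = (0.030)·(8.0e-5) / (0.0046) = 5.2e-4
Qc = 5.2e-4 = Kc; the system is at equilibrium.

stay the same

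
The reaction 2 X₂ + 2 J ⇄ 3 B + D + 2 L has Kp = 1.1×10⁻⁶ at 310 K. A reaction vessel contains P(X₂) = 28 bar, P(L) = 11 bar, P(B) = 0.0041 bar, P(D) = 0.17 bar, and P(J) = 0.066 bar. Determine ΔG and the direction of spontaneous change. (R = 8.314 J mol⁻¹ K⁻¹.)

Qp = P(B)³·P(D)·P(L)² / (P(X₂)²·P(J)²) = (0.0041)³·(0.17)·(11)² / ((28)²·(0.066)²) = 4.15×10⁻⁷
ΔG = RT ln(Qp/Kp) = (8.314 J mol⁻¹ K⁻¹)(310 K) × ln(4.15×10⁻⁷/1.1×10⁻⁶)
   = (2.577 kJ/mol)(-0.9748) = -2.51 kJ/mol
ΔG < 0, so the forward reaction is spontaneous (proceeds forward).

ΔG = -2.51 kJ/mol; the forward reaction is spontaneous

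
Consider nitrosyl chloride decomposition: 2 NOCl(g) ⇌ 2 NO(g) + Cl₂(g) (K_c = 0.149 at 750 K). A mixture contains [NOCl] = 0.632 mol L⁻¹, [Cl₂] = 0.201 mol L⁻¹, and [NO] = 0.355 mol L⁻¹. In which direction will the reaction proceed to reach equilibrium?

Q_c = [NO]²·[Cl₂] / [NOCl]² = (0.355)²·(0.201) / (0.632)² = 0.0634
Q_c = 0.0634 < K_c = 0.149, so the forward reaction proceeds.

to the right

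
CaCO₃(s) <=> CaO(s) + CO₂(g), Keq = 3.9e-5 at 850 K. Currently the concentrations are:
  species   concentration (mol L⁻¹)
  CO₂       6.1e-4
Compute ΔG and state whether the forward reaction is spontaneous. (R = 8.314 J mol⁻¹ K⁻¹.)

ΔG = 19.4 kJ/mol; the forward reaction is non-spontaneous

(CaCO₃, CaO are pure solids — omitted from Q.)
Q = [CO₂] = 6.10e-4
ΔG = RT ln(Q/Keq) = (8.314 J mol⁻¹ K⁻¹)(850 K) × ln(6.10e-4/3.9e-5)
   = (7.067 kJ/mol)(2.750) = 19.4 kJ/mol
ΔG > 0, so the forward reaction is non-spontaneous (proceeds in reverse).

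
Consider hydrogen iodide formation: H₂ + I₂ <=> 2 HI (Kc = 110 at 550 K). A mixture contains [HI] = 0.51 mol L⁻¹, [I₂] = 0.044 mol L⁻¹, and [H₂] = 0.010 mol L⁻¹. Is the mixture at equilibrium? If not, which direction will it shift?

Qc = [HI]² / ([H₂]·[I₂]) = (0.51)² / ((0.010)·(0.044)) = 590
Qc = 590 > Kc = 110: net reverse reaction.

no; Q > K, reaction proceeds in reverse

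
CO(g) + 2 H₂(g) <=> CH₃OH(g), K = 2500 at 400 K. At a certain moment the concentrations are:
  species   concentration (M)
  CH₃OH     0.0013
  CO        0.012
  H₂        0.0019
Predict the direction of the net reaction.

Q = [CH₃OH] / ([CO]·[H₂]²) = (0.0013) / ((0.012)·(0.0019)²) = 30000
Q = 30000 > K = 2500, so the reverse reaction proceeds.

toward reactants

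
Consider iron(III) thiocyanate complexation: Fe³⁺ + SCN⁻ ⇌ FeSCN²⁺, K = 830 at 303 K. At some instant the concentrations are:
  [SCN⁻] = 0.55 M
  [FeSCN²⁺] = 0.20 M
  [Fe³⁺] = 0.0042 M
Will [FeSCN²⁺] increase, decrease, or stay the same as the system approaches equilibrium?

increase

Q = [FeSCN²⁺] / ([Fe³⁺]·[SCN⁻]) = (0.20) / ((0.0042)·(0.55)) = 87
Q = 87 < K = 830: net forward reaction.
FeSCN²⁺ is a product, so it increases.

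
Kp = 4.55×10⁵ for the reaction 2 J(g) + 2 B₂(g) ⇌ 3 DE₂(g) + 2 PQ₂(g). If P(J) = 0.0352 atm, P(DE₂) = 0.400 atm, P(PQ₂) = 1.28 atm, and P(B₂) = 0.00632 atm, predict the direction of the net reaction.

toward reactants

Qp = P(DE₂)³·P(PQ₂)² / (P(J)²·P(B₂)²) = (0.400)³·(1.28)² / ((0.0352)²·(0.00632)²) = 2.12×10⁶
Qp = 2.12×10⁶ > Kp = 4.55×10⁵, so the reverse reaction proceeds.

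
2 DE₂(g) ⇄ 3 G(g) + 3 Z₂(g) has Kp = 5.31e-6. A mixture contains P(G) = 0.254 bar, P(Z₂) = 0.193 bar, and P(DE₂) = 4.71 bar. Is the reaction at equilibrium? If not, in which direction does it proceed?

no net change (already at equilibrium)

Qp = P(G)³·P(Z₂)³ / P(DE₂)² = (0.254)³·(0.193)³ / (4.71)² = 5.31e-6
Qp = 5.31e-6 = Kp, so the system is already at equilibrium.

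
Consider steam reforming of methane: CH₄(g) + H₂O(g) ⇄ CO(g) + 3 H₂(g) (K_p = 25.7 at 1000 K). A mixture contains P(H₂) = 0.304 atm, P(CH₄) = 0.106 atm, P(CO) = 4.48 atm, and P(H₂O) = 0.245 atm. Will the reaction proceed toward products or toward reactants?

Q_p = P(CO)·P(H₂)³ / (P(CH₄)·P(H₂O)) = (4.48)·(0.304)³ / ((0.106)·(0.245)) = 4.85
Q_p = 4.85 < K_p = 25.7, so the forward reaction proceeds.

forward (toward products)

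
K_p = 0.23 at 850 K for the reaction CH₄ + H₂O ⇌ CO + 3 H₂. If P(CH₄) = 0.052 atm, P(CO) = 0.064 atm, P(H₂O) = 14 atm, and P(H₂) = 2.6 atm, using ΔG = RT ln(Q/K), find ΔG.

ΔG = 13.5 kJ/mol

Q_p = P(CO)·P(H₂)³ / (P(CH₄)·P(H₂O)) = (0.064)·(2.6)³ / ((0.052)·(14)) = 1.55
ΔG = RT ln(Q_p/K_p) = (8.314 J mol⁻¹ K⁻¹)(850 K) × ln(1.55/0.23)
   = (7.067 kJ/mol)(1.908) = 13.5 kJ/mol
ΔG > 0, so the forward reaction is non-spontaneous (proceeds in reverse).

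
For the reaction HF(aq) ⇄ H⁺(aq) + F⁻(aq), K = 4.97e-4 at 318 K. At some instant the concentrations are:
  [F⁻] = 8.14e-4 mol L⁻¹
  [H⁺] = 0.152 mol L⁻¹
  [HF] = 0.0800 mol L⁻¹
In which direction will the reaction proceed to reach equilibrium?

in the reverse direction

Q = [H⁺]·[F⁻] / [HF] = (0.152)·(8.14e-4) / (0.0800) = 0.00155
Q = 0.00155 > K = 4.97e-4, so the reverse reaction proceeds.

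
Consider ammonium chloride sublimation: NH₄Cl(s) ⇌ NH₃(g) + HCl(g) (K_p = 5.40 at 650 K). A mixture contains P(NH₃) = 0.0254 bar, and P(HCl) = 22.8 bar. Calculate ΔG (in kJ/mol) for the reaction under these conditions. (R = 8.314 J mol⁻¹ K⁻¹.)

ΔG = -12.1 kJ/mol

(NH₄Cl is a pure solid — omitted from Q_p.)
Q_p = P(NH₃)·P(HCl) = (0.0254)·(22.8) = 0.579
ΔG = RT ln(Q_p/K_p) = (8.314 J mol⁻¹ K⁻¹)(650 K) × ln(0.579/5.40)
   = (5.404 kJ/mol)(-2.233) = -12.1 kJ/mol
ΔG < 0, so the forward reaction is spontaneous (proceeds forward).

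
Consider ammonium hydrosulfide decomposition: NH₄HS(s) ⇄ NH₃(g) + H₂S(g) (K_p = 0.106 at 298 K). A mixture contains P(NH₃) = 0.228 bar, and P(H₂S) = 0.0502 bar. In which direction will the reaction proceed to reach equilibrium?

(NH₄HS is a pure solid — omitted from Q_p.)
Q_p = P(NH₃)·P(H₂S) = (0.228)·(0.0502) = 0.0114
Q_p = 0.0114 < K_p = 0.106, so the forward reaction proceeds.

toward products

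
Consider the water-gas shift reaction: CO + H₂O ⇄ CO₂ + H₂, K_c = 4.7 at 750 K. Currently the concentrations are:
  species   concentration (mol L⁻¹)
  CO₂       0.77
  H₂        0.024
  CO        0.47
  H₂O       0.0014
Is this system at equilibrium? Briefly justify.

no; Q > K, reaction proceeds in reverse

Q_c = [CO₂]·[H₂] / ([CO]·[H₂O]) = (0.77)·(0.024) / ((0.47)·(0.0014)) = 28
Q_c = 28 > K_c = 4.7: net reverse reaction.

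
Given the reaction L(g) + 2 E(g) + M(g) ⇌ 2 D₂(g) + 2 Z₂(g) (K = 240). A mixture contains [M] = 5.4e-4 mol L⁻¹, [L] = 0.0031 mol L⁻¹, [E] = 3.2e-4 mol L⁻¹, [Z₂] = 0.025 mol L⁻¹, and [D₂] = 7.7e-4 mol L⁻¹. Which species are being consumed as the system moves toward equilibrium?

D₂, Z₂ (products)

Q = [D₂]²·[Z₂]² / ([L]·[E]²·[M]) = (7.7e-4)²·(0.025)² / ((0.0031)·(3.2e-4)²·(5.4e-4)) = 2200
Q = 2200 > K = 240: net reverse reaction.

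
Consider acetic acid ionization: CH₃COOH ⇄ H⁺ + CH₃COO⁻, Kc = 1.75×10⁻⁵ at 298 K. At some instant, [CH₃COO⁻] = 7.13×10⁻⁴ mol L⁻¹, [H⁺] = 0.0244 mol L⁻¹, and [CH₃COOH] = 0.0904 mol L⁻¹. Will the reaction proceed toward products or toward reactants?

to the left

Qc = [H⁺]·[CH₃COO⁻] / [CH₃COOH] = (0.0244)·(7.13×10⁻⁴) / (0.0904) = 1.92×10⁻⁴
Qc = 1.92×10⁻⁴ > Kc = 1.75×10⁻⁵, so the reverse reaction proceeds.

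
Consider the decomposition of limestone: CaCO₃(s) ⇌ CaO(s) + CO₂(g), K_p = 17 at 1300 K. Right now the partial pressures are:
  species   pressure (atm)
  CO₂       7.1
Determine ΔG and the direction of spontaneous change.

ΔG = -9.44 kJ/mol; the forward reaction is spontaneous

(CaCO₃, CaO are pure solids — omitted from Q_p.)
Q_p = P(CO₂) = 7.10
ΔG = RT ln(Q_p/K_p) = (8.314 J mol⁻¹ K⁻¹)(1300 K) × ln(7.10/17)
   = (10.81 kJ/mol)(-0.8731) = -9.44 kJ/mol
ΔG < 0, so the forward reaction is spontaneous (proceeds forward).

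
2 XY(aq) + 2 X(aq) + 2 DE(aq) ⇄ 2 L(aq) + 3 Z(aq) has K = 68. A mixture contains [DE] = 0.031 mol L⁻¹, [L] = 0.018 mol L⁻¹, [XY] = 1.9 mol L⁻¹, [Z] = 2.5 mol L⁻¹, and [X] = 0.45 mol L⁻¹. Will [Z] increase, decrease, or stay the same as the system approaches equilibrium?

Q = [L]²·[Z]³ / ([XY]²·[X]²·[DE]²) = (0.018)²·(2.5)³ / ((1.9)²·(0.45)²·(0.031)²) = 7.2
Q = 7.2 < K = 68: net forward reaction.
Z is a product, so it increases.

increase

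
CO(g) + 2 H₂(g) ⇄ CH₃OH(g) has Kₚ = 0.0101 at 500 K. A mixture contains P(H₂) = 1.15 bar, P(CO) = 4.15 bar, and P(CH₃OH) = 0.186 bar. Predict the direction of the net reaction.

reverse (toward reactants)

Qₚ = P(CH₃OH) / (P(CO)·P(H₂)²) = (0.186) / ((4.15)·(1.15)²) = 0.0339
Qₚ = 0.0339 > Kₚ = 0.0101, so the reverse reaction proceeds.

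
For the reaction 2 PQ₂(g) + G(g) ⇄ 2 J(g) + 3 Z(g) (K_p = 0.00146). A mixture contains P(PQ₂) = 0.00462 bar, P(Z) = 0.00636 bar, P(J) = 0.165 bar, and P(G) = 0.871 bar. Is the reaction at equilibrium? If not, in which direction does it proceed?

to the right

Q_p = P(J)²·P(Z)³ / (P(PQ₂)²·P(G)) = (0.165)²·(0.00636)³ / ((0.00462)²·(0.871)) = 3.77×10⁻⁴
Q_p = 3.77×10⁻⁴ < K_p = 0.00146, so the forward reaction proceeds.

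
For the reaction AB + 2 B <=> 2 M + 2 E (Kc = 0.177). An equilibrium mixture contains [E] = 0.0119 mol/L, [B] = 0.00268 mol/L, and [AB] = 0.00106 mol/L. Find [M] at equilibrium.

At equilibrium, Kc = [M]²·[E]² / ([AB]·[B]²) = 0.177.
([M])²·(0.0119)² / ((0.00106)·(0.00268)²) = 0.177
[M]² = 9.52×10⁻⁶ ⇒ [M] = 0.00308 mol/L

[M] = 0.00308 mol/L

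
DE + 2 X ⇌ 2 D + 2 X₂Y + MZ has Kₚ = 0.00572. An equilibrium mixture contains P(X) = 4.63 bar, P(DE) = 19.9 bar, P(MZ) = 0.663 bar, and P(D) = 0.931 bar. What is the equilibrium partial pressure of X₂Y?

At equilibrium, Kₚ = P(D)²·P(X₂Y)²·P(MZ) / (P(DE)·P(X)²) = 0.00572.
(0.931)²·(P(X₂Y))²·(0.663) / ((19.9)·(4.63)²) = 0.00572
P(X₂Y)² = 4.25 ⇒ P(X₂Y) = 2.06 bar

P(X₂Y) = 2.06 bar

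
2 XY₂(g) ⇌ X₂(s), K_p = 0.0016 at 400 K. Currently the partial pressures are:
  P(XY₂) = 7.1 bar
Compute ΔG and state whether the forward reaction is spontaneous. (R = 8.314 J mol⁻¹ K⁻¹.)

ΔG = 8.37 kJ/mol; the forward reaction is non-spontaneous

(X₂ is a pure solid — omitted from Q_p.)
Q_p = 1 / P(XY₂)² = 1 / (7.1)² = 0.0198
ΔG = RT ln(Q_p/K_p) = (8.314 J mol⁻¹ K⁻¹)(400 K) × ln(0.0198/0.0016)
   = (3.326 kJ/mol)(2.516) = 8.37 kJ/mol
ΔG > 0, so the forward reaction is non-spontaneous (proceeds in reverse).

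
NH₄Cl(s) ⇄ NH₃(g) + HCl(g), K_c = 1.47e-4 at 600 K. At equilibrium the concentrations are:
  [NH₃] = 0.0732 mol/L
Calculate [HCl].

(NH₄Cl is a pure solid — omitted from K_c.)
At equilibrium, K_c = [NH₃]·[HCl] = 1.47e-4.
(0.0732)·([HCl]) = 1.47e-4
[HCl] = 0.00201 mol/L

[HCl] = 0.00201 mol/L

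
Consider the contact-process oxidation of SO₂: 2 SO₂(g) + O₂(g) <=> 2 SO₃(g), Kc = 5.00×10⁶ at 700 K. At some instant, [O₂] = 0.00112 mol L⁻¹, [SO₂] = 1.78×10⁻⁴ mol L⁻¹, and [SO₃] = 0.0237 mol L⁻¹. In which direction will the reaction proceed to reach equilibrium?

to the left

Qc = [SO₃]² / ([SO₂]²·[O₂]) = (0.0237)² / ((1.78×10⁻⁴)²·(0.00112)) = 1.58×10⁷
Qc = 1.58×10⁷ > Kc = 5.00×10⁶, so the reverse reaction proceeds.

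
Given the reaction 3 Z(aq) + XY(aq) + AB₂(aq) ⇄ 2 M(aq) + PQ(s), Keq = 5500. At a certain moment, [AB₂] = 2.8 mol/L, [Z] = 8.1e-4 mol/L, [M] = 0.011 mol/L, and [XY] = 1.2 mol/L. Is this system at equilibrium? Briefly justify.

no; Q > K, reaction proceeds in reverse

(PQ is a pure solid — omitted from Q.)
Q = [M]² / ([Z]³·[XY]·[AB₂]) = (0.011)² / ((8.1e-4)³·(1.2)·(2.8)) = 68000
Q = 68000 > Keq = 5500: net reverse reaction.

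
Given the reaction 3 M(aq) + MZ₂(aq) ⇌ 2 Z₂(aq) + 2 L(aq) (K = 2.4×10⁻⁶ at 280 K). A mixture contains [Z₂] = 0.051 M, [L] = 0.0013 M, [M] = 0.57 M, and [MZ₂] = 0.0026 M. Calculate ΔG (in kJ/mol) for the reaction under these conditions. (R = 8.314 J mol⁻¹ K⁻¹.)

ΔG = 3.11 kJ/mol

Q = [Z₂]²·[L]² / ([M]³·[MZ₂]) = (0.051)²·(0.0013)² / ((0.57)³·(0.0026)) = 9.13×10⁻⁶
ΔG = RT ln(Q/K) = (8.314 J mol⁻¹ K⁻¹)(280 K) × ln(9.13×10⁻⁶/2.4×10⁻⁶)
   = (2.328 kJ/mol)(1.336) = 3.11 kJ/mol
ΔG > 0, so the forward reaction is non-spontaneous (proceeds in reverse).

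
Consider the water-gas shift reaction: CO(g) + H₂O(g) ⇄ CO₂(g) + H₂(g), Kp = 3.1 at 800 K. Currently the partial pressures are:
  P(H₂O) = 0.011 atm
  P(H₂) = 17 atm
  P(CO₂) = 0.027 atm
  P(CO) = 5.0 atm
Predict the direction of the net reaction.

to the left

Qp = P(CO₂)·P(H₂) / (P(CO)·P(H₂O)) = (0.027)·(17) / ((5.0)·(0.011)) = 8.3
Qp = 8.3 > Kp = 3.1, so the reverse reaction proceeds.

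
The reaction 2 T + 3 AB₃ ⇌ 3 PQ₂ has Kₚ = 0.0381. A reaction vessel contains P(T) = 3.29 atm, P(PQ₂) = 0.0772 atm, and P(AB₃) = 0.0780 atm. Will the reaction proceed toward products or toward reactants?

toward reactants

Qₚ = P(PQ₂)³ / (P(T)²·P(AB₃)³) = (0.0772)³ / ((3.29)²·(0.0780)³) = 0.0896
Qₚ = 0.0896 > Kₚ = 0.0381, so the reverse reaction proceeds.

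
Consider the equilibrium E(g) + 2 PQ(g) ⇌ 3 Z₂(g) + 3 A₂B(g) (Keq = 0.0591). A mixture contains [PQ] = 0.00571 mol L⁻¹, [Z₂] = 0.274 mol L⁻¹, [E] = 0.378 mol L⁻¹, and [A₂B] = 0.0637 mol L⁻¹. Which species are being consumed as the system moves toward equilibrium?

Q = [Z₂]³·[A₂B]³ / ([E]·[PQ]²) = (0.274)³·(0.0637)³ / ((0.378)·(0.00571)²) = 0.431
Q = 0.431 > Keq = 0.0591: net reverse reaction.

Z₂, A₂B (products)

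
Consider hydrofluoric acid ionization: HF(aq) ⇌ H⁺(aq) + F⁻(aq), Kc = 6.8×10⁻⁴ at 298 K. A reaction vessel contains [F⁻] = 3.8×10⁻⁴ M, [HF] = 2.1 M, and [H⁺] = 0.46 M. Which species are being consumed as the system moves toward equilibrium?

HF (reactants)

Qc = [H⁺]·[F⁻] / [HF] = (0.46)·(3.8×10⁻⁴) / (2.1) = 8.3×10⁻⁵
Qc = 8.3×10⁻⁵ < Kc = 6.8×10⁻⁴: net forward reaction.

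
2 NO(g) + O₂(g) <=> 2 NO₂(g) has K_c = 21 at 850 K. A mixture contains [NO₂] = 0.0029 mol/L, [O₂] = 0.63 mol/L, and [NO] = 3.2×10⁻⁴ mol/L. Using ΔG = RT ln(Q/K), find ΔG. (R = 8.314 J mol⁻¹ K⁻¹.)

ΔG = 12.9 kJ/mol

Q_c = [NO₂]² / ([NO]²·[O₂]) = (0.0029)² / ((3.2×10⁻⁴)²·(0.63)) = 130
ΔG = RT ln(Q_c/K_c) = (8.314 J mol⁻¹ K⁻¹)(850 K) × ln(130/21)
   = (7.067 kJ/mol)(1.823) = 12.9 kJ/mol
ΔG > 0, so the forward reaction is non-spontaneous (proceeds in reverse).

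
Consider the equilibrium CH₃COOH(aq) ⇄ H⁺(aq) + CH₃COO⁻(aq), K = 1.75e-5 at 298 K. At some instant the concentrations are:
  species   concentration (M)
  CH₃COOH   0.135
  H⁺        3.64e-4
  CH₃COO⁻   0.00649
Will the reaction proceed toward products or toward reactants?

at equilibrium

Q = [H⁺]·[CH₃COO⁻] / [CH₃COOH] = (3.64e-4)·(0.00649) / (0.135) = 1.75e-5
Q = 1.75e-5 = K, so the system is already at equilibrium.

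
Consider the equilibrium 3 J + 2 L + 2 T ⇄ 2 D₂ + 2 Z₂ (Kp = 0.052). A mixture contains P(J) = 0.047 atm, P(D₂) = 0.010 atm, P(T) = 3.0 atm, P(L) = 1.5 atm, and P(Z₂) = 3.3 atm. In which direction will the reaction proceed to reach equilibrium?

reverse (toward reactants)

Qp = P(D₂)²·P(Z₂)² / (P(J)³·P(L)²·P(T)²) = (0.010)²·(3.3)² / ((0.047)³·(1.5)²·(3.0)²) = 0.52
Qp = 0.52 > Kp = 0.052, so the reverse reaction proceeds.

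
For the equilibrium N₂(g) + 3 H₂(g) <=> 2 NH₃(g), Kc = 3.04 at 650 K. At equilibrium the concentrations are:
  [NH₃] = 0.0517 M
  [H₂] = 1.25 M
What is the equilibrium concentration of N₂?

[N₂] = 4.50×10⁻⁴ M

At equilibrium, Kc = [NH₃]² / ([N₂]·[H₂]³) = 3.04.
(0.0517)² / (([N₂])·(1.25)³) = 3.04
[N₂] = 4.50×10⁻⁴ M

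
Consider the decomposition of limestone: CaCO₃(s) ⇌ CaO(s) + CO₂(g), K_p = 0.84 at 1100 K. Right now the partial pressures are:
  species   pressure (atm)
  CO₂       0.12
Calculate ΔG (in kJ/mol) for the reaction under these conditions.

ΔG = -17.8 kJ/mol

(CaCO₃, CaO are pure solids — omitted from Q_p.)
Q_p = P(CO₂) = 0.120
ΔG = RT ln(Q_p/K_p) = (8.314 J mol⁻¹ K⁻¹)(1100 K) × ln(0.120/0.84)
   = (9.145 kJ/mol)(-1.946) = -17.8 kJ/mol
ΔG < 0, so the forward reaction is spontaneous (proceeds forward).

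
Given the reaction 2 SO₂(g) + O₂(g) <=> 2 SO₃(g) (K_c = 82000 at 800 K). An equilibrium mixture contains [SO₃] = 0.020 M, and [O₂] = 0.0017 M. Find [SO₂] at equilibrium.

At equilibrium, K_c = [SO₃]² / ([SO₂]²·[O₂]) = 82000.
(0.020)² / (([SO₂])²·(0.0017)) = 82000
[SO₂]² = 2.87e-6 ⇒ [SO₂] = 0.0017 M

[SO₂] = 0.0017 M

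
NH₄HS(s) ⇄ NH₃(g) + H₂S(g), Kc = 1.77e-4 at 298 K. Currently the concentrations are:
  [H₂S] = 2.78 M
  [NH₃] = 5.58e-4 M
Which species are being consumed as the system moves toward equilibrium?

NH₃, H₂S (products)

(NH₄HS is a pure solid — omitted from Qc.)
Qc = [NH₃]·[H₂S] = (5.58e-4)·(2.78) = 0.00155
Qc = 0.00155 > Kc = 1.77e-4: net reverse reaction.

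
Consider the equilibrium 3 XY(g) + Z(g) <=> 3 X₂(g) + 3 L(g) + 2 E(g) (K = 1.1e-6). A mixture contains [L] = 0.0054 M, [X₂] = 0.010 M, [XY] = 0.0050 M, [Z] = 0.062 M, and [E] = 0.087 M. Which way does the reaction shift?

Q = [X₂]³·[L]³·[E]² / ([XY]³·[Z]) = (0.010)³·(0.0054)³·(0.087)² / ((0.0050)³·(0.062)) = 1.5e-7
Q = 1.5e-7 < K = 1.1e-6, so the forward reaction proceeds.

forward (toward products)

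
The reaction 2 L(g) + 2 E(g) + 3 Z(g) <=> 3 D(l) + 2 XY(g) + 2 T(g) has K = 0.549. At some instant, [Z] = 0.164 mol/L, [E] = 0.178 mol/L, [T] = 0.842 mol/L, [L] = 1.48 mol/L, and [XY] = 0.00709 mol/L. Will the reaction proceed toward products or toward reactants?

toward products

(D is a pure liquid — omitted from Q.)
Q = [XY]²·[T]² / ([L]²·[E]²·[Z]³) = (0.00709)²·(0.842)² / ((1.48)²·(0.178)²·(0.164)³) = 0.116
Q = 0.116 < K = 0.549, so the forward reaction proceeds.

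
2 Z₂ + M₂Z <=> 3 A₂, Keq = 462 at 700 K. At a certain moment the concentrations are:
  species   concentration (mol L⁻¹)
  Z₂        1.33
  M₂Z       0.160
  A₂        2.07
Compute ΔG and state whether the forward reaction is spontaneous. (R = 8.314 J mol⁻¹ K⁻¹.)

ΔG = -15.7 kJ/mol; the forward reaction is spontaneous

Q = [A₂]³ / ([Z₂]²·[M₂Z]) = (2.07)³ / ((1.33)²·(0.160)) = 31.3
ΔG = RT ln(Q/Keq) = (8.314 J mol⁻¹ K⁻¹)(700 K) × ln(31.3/462)
   = (5.820 kJ/mol)(-2.692) = -15.7 kJ/mol
ΔG < 0, so the forward reaction is spontaneous (proceeds forward).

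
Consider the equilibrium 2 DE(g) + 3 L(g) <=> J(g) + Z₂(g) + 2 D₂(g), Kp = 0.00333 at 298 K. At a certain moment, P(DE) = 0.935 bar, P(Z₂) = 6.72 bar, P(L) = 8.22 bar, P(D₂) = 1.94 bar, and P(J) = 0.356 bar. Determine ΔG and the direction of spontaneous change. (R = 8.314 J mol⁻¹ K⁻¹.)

ΔG = 4.25 kJ/mol; the forward reaction is non-spontaneous

Qp = P(J)·P(Z₂)·P(D₂)² / (P(DE)²·P(L)³) = (0.356)·(6.72)·(1.94)² / ((0.935)²·(8.22)³) = 0.0185
ΔG = RT ln(Qp/Kp) = (8.314 J mol⁻¹ K⁻¹)(298 K) × ln(0.0185/0.00333)
   = (2.478 kJ/mol)(1.715) = 4.25 kJ/mol
ΔG > 0, so the forward reaction is non-spontaneous (proceeds in reverse).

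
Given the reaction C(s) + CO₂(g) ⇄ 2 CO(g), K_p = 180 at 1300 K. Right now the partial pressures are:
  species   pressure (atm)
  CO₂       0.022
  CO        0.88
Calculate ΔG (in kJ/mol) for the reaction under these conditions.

ΔG = -17.6 kJ/mol

(C is a pure solid — omitted from Q_p.)
Q_p = P(CO)² / P(CO₂) = (0.88)² / (0.022) = 35.2
ΔG = RT ln(Q_p/K_p) = (8.314 J mol⁻¹ K⁻¹)(1300 K) × ln(35.2/180)
   = (10.81 kJ/mol)(-1.632) = -17.6 kJ/mol
ΔG < 0, so the forward reaction is spontaneous (proceeds forward).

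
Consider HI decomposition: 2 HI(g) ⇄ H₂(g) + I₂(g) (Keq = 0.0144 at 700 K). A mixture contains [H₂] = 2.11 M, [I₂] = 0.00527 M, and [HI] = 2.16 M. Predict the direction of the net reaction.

Q = [H₂]·[I₂] / [HI]² = (2.11)·(0.00527) / (2.16)² = 0.00238
Q = 0.00238 < Keq = 0.0144, so the forward reaction proceeds.

to the right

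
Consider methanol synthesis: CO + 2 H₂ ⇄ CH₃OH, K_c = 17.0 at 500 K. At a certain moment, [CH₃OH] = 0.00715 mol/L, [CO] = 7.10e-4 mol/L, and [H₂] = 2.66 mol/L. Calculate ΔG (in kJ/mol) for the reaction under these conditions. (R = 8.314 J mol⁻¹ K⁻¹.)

ΔG = -10.3 kJ/mol

Q_c = [CH₃OH] / ([CO]·[H₂]²) = (0.00715) / ((7.10e-4)·(2.66)²) = 1.42
ΔG = RT ln(Q_c/K_c) = (8.314 J mol⁻¹ K⁻¹)(500 K) × ln(1.42/17.0)
   = (4.157 kJ/mol)(-2.483) = -10.3 kJ/mol
ΔG < 0, so the forward reaction is spontaneous (proceeds forward).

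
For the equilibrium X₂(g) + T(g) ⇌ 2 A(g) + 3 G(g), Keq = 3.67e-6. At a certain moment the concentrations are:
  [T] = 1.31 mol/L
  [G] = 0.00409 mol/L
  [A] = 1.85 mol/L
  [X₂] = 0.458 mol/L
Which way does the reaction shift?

forward (toward products)

Q = [A]²·[G]³ / ([X₂]·[T]) = (1.85)²·(0.00409)³ / ((0.458)·(1.31)) = 3.90e-7
Q = 3.90e-7 < Keq = 3.67e-6, so the forward reaction proceeds.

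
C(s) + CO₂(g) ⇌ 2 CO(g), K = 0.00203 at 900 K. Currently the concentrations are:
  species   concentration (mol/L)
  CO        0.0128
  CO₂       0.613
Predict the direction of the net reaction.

to the right

(C is a pure solid — omitted from Q.)
Q = [CO]² / [CO₂] = (0.0128)² / (0.613) = 2.67e-4
Q = 2.67e-4 < K = 0.00203, so the forward reaction proceeds.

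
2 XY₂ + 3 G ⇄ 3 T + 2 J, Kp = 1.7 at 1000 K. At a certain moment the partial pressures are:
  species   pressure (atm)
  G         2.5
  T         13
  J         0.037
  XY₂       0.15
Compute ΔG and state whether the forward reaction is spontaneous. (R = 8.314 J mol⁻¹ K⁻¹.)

Qp = P(T)³·P(J)² / (P(XY₂)²·P(G)³) = (13)³·(0.037)² / ((0.15)²·(2.5)³) = 8.56
ΔG = RT ln(Qp/Kp) = (8.314 J mol⁻¹ K⁻¹)(1000 K) × ln(8.56/1.7)
   = (8.314 kJ/mol)(1.616) = 13.4 kJ/mol
ΔG > 0, so the forward reaction is non-spontaneous (proceeds in reverse).

ΔG = 13.4 kJ/mol; the forward reaction is non-spontaneous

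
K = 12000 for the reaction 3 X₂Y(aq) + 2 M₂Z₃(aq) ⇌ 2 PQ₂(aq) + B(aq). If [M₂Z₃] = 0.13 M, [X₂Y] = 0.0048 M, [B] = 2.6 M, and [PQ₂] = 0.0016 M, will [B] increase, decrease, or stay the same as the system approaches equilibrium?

increase

Q = [PQ₂]²·[B] / ([X₂Y]³·[M₂Z₃]²) = (0.0016)²·(2.6) / ((0.0048)³·(0.13)²) = 3600
Q = 3600 < K = 12000: net forward reaction.
B is a product, so it increases.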